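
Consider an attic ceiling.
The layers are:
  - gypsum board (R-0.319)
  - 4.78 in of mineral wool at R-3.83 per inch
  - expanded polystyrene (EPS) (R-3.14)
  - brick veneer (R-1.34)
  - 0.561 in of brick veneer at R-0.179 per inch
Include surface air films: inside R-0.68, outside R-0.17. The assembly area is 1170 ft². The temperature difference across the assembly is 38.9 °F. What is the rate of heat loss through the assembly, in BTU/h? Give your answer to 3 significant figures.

1890 BTU/h

4.78 × 3.83 = 18.31
0.561 × 0.179 = 0.1004
R_total = 0.68 + 0.319 + 18.31 + 3.14 + 1.34 + 0.1004 + 0.17 = 24.06 ft²·°F·h/BTU
Q = A·ΔT/R = 1170 × 38.9 / 24.06 = 1892 BTU/h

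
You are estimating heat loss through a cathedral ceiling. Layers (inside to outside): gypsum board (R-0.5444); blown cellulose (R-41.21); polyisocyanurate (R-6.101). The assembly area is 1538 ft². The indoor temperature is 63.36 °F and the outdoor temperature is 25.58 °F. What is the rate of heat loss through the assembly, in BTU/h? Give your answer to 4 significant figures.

1214 BTU/h

R_total = 0.5444 + 41.21 + 6.101 = 47.855 ft²·°F·h/BTU
Q = A·ΔT/R = 1538 × (63.36 − 25.58) / 47.855 = 1214.2 BTU/h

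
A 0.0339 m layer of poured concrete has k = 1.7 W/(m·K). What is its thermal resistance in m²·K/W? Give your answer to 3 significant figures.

0.0199 m²·K/W

R = L/k = 0.0339/1.7 = 0.01994 m²·K/W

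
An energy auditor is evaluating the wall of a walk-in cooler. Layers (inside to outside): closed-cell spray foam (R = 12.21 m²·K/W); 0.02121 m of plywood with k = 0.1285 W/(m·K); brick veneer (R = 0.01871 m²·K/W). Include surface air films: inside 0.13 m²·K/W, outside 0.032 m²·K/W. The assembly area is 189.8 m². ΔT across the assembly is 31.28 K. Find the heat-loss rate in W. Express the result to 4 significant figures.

0.02121/0.1285 = 0.16506
R_total = 0.13 + 12.21 + 0.16506 + 0.01871 + 0.032 = 12.556 m²·K/W
Q = A·ΔT/R = 189.8 × 31.28 / 12.556 = 472.85 W

472.8 W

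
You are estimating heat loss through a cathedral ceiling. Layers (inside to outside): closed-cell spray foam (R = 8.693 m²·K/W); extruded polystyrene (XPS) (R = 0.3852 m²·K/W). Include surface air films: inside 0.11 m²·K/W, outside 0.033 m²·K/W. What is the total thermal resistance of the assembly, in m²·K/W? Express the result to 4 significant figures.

9.221 m²·K/W

R_total = 0.11 + 8.693 + 0.3852 + 0.033 = 9.2212 m²·K/W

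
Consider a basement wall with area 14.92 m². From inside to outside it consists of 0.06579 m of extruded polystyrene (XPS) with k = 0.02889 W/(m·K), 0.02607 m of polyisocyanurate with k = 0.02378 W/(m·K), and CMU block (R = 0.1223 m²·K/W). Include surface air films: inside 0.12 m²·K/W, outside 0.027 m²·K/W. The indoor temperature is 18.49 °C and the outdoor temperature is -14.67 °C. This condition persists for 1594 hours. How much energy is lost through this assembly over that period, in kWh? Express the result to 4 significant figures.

0.06579/0.02889 = 2.2773
0.02607/0.02378 = 1.0963
R_total = 0.12 + 2.2773 + 1.0963 + 0.1223 + 0.027 = 3.6429 m²·K/W
Q = 14.92 × (18.49 − (-14.67)) / 3.6429 = 135.81 W
E = 135.81 W × 1594 h / 1000 = 216.49 kWh

216.5 kWh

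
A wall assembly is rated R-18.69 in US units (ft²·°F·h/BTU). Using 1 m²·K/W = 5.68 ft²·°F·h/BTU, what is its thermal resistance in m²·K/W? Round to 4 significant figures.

R_SI = 18.69/5.68 = 3.2905

3.290 m²·K/W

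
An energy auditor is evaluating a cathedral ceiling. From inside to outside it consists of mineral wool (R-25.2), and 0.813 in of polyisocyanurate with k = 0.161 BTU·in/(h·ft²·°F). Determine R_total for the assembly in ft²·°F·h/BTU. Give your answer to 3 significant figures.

0.813/0.161 = 5.05
R_total = 25.2 + 5.05 = 30.25 ft²·°F·h/BTU

30.2 ft²·°F·h/BTU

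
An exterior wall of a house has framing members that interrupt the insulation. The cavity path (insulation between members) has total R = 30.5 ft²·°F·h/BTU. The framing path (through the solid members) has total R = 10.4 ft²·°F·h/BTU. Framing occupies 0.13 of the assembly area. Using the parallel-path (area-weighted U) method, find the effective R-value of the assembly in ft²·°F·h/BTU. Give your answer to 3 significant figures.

24.4 ft²·°F·h/BTU

U_eff = 0.87/30.5 + 0.13/10.4 = 0.02852 + 0.0125 = 0.04102
R_eff = 1/U_eff = 24.38 ft²·°F·h/BTU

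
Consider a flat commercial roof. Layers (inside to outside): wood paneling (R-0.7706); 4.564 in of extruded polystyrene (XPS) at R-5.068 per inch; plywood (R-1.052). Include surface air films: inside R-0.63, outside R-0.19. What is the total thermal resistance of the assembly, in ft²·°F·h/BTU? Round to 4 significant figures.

4.564 × 5.068 = 23.13
R_total = 0.63 + 0.7706 + 23.13 + 1.052 + 0.19 = 25.773 ft²·°F·h/BTU

25.77 ft²·°F·h/BTU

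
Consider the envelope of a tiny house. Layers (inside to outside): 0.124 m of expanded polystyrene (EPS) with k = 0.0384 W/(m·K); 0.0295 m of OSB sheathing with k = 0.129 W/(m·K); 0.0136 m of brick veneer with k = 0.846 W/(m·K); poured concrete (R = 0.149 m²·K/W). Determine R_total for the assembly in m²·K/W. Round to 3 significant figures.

0.124/0.0384 = 3.229
0.0295/0.129 = 0.2287
0.0136/0.846 = 0.01608
R_total = 3.229 + 0.2287 + 0.01608 + 0.149 = 3.623 m²·K/W

3.62 m²·K/W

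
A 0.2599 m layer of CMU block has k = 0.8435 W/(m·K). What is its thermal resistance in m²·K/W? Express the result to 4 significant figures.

R = L/k = 0.2599/0.8435 = 0.30812 m²·K/W

0.3081 m²·K/W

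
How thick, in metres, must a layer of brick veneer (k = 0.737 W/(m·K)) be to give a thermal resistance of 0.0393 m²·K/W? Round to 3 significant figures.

L = R·k = 0.0393 × 0.737 = 0.02896 m

0.0290 m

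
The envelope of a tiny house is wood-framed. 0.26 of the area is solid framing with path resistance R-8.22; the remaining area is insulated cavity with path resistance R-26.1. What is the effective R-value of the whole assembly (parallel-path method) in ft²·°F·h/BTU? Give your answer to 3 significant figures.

U_eff = 0.74/26.1 + 0.26/8.22 = 0.02835 + 0.03163 = 0.05998
R_eff = 1/U_eff = 16.67 ft²·°F·h/BTU

16.7 ft²·°F·h/BTU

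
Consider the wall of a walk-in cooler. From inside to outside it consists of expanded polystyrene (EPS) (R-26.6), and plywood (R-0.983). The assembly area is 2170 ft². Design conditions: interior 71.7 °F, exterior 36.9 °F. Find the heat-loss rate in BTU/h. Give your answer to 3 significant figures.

2740 BTU/h

R_total = 26.6 + 0.983 = 27.58 ft²·°F·h/BTU
Q = A·ΔT/R = 2170 × (71.7 − 36.9) / 27.58 = 2738 BTU/h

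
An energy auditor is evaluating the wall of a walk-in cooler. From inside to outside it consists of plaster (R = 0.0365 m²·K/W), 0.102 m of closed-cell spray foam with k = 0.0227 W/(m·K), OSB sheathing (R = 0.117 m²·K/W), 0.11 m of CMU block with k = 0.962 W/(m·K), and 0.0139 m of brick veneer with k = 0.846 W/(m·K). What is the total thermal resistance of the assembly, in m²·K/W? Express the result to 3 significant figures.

4.78 m²·K/W

0.102/0.0227 = 4.493
0.11/0.962 = 0.1143
0.0139/0.846 = 0.01643
R_total = 0.0365 + 4.493 + 0.117 + 0.1143 + 0.01643 = 4.778 m²·K/W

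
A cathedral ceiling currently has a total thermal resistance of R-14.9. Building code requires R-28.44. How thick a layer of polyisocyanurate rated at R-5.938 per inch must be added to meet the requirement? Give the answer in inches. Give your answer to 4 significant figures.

ΔR = 28.44 − 14.9 = 13.54 ft²·°F·h/BTU
L = ΔR / (R/in) = 13.54/5.938 = 2.2802 in

2.280 in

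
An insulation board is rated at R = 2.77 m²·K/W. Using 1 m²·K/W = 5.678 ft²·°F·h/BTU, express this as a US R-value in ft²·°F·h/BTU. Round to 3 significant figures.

R_US = 2.77 × 5.678 = 15.73

15.7 ft²·°F·h/BTU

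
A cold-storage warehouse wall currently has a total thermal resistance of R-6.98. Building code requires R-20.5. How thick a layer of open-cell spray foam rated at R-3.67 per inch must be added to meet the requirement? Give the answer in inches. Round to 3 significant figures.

ΔR = 20.5 − 6.98 = 13.52 ft²·°F·h/BTU
L = ΔR / (R/in) = 13.52/3.67 = 3.684 in

3.68 in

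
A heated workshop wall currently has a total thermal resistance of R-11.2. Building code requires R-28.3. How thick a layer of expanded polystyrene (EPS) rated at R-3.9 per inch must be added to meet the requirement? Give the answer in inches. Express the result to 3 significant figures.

ΔR = 28.3 − 11.2 = 17.1 ft²·°F·h/BTU
L = ΔR / (R/in) = 17.1/3.9 = 4.385 in

4.38 in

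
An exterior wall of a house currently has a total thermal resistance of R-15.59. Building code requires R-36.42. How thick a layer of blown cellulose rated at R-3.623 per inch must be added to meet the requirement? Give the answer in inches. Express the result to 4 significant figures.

ΔR = 36.42 − 15.59 = 20.83 ft²·°F·h/BTU
L = ΔR / (R/in) = 20.83/3.623 = 5.7494 in

5.749 in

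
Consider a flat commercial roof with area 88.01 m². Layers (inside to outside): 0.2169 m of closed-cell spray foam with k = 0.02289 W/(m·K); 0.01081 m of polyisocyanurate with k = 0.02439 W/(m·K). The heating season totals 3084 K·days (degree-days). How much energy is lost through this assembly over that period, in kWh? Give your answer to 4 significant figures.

0.2169/0.02289 = 9.4758
0.01081/0.02439 = 0.44321
R_total = 9.4758 + 0.44321 = 9.919 m²·K/W
E = A × HDD × 24 / R / 1000 = 88.01 × 3084 × 24 / 9.919 / 1000 = 656.74 kWh

656.7 kWh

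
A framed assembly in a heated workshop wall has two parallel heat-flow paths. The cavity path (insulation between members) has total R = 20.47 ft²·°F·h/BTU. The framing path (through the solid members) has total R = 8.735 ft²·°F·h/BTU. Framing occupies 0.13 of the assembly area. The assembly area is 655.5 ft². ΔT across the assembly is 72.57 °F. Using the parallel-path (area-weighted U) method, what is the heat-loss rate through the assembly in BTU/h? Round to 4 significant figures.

2730 BTU/h

U_eff = 0.87/20.47 + 0.13/8.735 = 0.042501 + 0.014883 = 0.057384
R_eff = 1/U_eff = 17.426 ft²·°F·h/BTU
Q = 655.5 × 72.57 / 17.426 = 2729.7 BTU/h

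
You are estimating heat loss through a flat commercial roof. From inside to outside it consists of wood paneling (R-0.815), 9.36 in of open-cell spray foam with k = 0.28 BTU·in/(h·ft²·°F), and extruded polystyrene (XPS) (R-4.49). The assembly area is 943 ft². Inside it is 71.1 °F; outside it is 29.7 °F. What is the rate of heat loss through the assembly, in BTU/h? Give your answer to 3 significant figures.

1010 BTU/h

9.36/0.28 = 33.43
R_total = 0.815 + 33.43 + 4.49 = 38.73 ft²·°F·h/BTU
Q = A·ΔT/R = 943 × (71.1 − 29.7) / 38.73 = 1008 BTU/h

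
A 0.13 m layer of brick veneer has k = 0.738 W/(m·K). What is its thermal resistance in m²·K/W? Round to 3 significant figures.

0.176 m²·K/W

R = L/k = 0.13/0.738 = 0.1762 m²·K/W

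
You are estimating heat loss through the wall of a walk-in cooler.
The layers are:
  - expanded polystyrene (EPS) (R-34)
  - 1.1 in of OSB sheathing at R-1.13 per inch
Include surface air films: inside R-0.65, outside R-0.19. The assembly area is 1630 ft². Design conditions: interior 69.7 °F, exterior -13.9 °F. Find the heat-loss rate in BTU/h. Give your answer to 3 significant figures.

1.1 × 1.13 = 1.243
R_total = 0.65 + 34 + 1.243 + 0.19 = 36.08 ft²·°F·h/BTU
Q = A·ΔT/R = 1630 × (69.7 − (-13.9)) / 36.08 = 3777 BTU/h

3780 BTU/h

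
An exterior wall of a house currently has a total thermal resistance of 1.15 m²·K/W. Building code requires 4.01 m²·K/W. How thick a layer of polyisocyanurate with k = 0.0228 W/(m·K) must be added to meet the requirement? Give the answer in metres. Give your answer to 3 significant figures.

ΔR = 4.01 − 1.15 = 2.86 m²·K/W
L = ΔR × k = 2.86 × 0.0228 = 0.06521 m

0.0652 m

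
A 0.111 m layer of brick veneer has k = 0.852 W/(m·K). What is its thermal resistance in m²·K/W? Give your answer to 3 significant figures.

0.130 m²·K/W

R = L/k = 0.111/0.852 = 0.1303 m²·K/W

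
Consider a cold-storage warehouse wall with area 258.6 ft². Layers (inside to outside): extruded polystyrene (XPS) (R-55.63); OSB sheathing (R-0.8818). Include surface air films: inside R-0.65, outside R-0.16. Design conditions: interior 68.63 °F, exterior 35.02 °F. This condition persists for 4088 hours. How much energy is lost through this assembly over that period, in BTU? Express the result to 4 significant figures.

619900 BTU

R_total = 0.65 + 55.63 + 0.8818 + 0.16 = 57.322 ft²·°F·h/BTU
Q = 258.6 × (68.63 − 35.02) / 57.322 = 151.63 BTU/h
E = 151.63 × 4088 = 619850 BTU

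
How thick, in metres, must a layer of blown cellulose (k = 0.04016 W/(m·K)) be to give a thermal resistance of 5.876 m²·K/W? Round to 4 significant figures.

L = R·k = 5.876 × 0.04016 = 0.23598 m

0.2360 m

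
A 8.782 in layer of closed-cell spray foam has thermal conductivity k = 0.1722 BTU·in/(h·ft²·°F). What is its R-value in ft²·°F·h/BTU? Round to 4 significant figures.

R = L/k = 8.782/0.1722 = 50.999 ft²·°F·h/BTU

51.00 ft²·°F·h/BTU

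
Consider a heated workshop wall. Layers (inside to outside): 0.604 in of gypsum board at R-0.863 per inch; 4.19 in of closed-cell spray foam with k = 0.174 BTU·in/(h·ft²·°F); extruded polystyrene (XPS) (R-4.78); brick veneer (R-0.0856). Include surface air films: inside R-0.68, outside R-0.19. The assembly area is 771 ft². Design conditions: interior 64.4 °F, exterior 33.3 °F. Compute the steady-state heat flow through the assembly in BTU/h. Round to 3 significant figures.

0.604 × 0.863 = 0.5213
4.19/0.174 = 24.08
R_total = 0.68 + 0.5213 + 24.08 + 4.78 + 0.0856 + 0.19 = 30.34 ft²·°F·h/BTU
Q = A·ΔT/R = 771 × (64.4 − 33.3) / 30.34 = 790.4 BTU/h

790 BTU/h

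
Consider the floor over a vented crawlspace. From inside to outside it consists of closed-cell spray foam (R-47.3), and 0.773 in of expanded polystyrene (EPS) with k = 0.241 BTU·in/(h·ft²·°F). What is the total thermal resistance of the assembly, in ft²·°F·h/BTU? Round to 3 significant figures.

0.773/0.241 = 3.207
R_total = 47.3 + 3.207 = 50.51 ft²·°F·h/BTU

50.5 ft²·°F·h/BTU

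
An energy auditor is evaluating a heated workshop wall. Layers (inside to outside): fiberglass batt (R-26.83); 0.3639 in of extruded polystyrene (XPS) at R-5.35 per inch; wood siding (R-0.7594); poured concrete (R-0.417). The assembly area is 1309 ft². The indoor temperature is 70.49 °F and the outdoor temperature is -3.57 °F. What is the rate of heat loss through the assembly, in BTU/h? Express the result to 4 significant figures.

3237 BTU/h

0.3639 × 5.35 = 1.9469
R_total = 26.83 + 1.9469 + 0.7594 + 0.417 = 29.953 ft²·°F·h/BTU
Q = A·ΔT/R = 1309 × (70.49 − (-3.57)) / 29.953 = 3236.5 BTU/h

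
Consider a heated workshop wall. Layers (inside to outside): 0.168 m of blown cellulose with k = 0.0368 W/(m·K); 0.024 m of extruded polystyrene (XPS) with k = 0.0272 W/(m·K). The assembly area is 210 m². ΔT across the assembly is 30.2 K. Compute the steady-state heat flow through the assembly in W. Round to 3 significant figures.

1160 W

0.168/0.0368 = 4.565
0.024/0.0272 = 0.8824
R_total = 4.565 + 0.8824 = 5.448 m²·K/W
Q = A·ΔT/R = 210 × 30.2 / 5.448 = 1164 W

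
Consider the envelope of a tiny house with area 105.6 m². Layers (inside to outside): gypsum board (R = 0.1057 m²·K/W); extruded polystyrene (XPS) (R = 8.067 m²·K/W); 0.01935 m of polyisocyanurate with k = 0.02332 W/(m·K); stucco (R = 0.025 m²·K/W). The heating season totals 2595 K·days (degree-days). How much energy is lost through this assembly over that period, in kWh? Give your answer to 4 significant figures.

0.01935/0.02332 = 0.82976
R_total = 0.1057 + 8.067 + 0.82976 + 0.025 = 9.0275 m²·K/W
E = A × HDD × 24 / R / 1000 = 105.6 × 2595 × 24 / 9.0275 / 1000 = 728.53 kWh

728.5 kWh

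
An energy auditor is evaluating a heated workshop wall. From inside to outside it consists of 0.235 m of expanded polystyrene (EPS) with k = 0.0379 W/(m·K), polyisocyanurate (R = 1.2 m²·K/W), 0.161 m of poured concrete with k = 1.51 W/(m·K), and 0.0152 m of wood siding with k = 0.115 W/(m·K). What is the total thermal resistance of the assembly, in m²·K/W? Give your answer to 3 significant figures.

0.235/0.0379 = 6.201
0.161/1.51 = 0.1066
0.0152/0.115 = 0.1322
R_total = 6.201 + 1.2 + 0.1066 + 0.1322 = 7.639 m²·K/W

7.64 m²·K/W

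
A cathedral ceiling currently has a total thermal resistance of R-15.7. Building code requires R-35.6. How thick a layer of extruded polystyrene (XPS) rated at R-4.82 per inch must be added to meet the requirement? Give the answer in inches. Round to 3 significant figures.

4.13 in

ΔR = 35.6 − 15.7 = 19.9 ft²·°F·h/BTU
L = ΔR / (R/in) = 19.9/4.82 = 4.129 in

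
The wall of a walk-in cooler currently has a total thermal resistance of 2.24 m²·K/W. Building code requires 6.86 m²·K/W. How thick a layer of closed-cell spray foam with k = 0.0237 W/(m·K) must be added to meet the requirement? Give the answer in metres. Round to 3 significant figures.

ΔR = 6.86 − 2.24 = 4.62 m²·K/W
L = ΔR × k = 4.62 × 0.0237 = 0.1095 m

0.109 m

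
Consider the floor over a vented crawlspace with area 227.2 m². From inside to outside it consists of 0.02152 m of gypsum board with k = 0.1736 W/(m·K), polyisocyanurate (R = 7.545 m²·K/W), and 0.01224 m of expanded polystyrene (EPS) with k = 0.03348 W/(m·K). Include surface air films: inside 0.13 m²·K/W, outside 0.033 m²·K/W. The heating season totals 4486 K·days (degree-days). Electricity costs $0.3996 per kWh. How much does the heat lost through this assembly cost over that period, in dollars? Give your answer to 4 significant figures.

1192 dollars

0.02152/0.1736 = 0.12396
0.01224/0.03348 = 0.36559
R_total = 0.13 + 0.12396 + 7.545 + 0.36559 + 0.033 = 8.1976 m²·K/W
E = A × HDD × 24 / R / 1000 = 227.2 × 4486 × 24 / 8.1976 / 1000 = 2984 kWh
Cost = 2984 × 0.3996 = $1192.4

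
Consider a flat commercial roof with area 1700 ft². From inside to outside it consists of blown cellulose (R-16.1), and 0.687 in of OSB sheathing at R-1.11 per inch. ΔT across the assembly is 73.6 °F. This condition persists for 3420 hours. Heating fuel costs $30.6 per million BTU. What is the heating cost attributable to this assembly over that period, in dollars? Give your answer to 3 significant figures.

0.687 × 1.11 = 0.7626
R_total = 16.1 + 0.7626 = 16.86 ft²·°F·h/BTU
Q = 1700 × 73.6 / 16.86 = 7420 BTU/h
E = 7420 × 3420 = 25380000 BTU
Cost = 25380000/10⁶ × 30.6 = $776.5

777 dollars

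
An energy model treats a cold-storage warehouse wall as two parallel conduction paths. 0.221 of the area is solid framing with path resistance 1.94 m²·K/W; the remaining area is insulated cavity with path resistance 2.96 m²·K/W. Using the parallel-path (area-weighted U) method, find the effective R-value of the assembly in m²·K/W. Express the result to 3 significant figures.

2.65 m²·K/W

U_eff = 0.779/2.96 + 0.221/1.94 = 0.2632 + 0.1139 = 0.3771
R_eff = 1/U_eff = 2.652 m²·K/W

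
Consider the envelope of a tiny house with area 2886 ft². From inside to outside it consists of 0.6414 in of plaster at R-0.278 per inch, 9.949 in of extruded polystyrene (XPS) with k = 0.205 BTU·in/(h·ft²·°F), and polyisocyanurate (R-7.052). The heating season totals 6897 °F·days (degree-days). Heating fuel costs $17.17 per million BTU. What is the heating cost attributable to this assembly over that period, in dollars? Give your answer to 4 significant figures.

0.6414 × 0.278 = 0.17831
9.949/0.205 = 48.532
R_total = 0.17831 + 48.532 + 7.052 = 55.762 ft²·°F·h/BTU
E = A × HDD × 24 / R = 2886 × 6897 × 24 / 55.762 = 8567000 BTU
Cost = 8567000/10⁶ × 17.17 = $147.1

147.1 dollars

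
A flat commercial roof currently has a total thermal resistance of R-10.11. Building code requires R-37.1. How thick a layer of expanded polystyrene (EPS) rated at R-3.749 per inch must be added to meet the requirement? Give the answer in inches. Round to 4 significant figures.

ΔR = 37.1 − 10.11 = 26.99 ft²·°F·h/BTU
L = ΔR / (R/in) = 26.99/3.749 = 7.1993 in

7.199 in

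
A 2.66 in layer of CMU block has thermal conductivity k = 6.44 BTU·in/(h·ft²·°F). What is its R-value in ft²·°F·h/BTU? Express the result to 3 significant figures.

0.413 ft²·°F·h/BTU

R = L/k = 2.66/6.44 = 0.413 ft²·°F·h/BTU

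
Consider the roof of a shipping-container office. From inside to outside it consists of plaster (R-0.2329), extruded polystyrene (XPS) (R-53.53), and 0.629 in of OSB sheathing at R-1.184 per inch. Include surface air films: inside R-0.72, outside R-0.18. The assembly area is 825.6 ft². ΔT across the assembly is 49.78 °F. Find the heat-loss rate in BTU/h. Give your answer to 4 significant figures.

0.629 × 1.184 = 0.74474
R_total = 0.72 + 0.2329 + 53.53 + 0.74474 + 0.18 = 55.408 ft²·°F·h/BTU
Q = A·ΔT/R = 825.6 × 49.78 / 55.408 = 741.75 BTU/h

741.7 BTU/h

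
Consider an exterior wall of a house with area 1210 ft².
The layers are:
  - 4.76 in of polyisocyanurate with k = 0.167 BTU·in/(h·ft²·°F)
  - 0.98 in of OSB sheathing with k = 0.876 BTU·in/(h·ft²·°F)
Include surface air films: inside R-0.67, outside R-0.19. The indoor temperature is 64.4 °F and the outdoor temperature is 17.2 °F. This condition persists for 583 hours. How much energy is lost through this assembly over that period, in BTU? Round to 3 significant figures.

1090000 BTU

4.76/0.167 = 28.5
0.98/0.876 = 1.119
R_total = 0.67 + 28.5 + 1.119 + 0.19 = 30.48 ft²·°F·h/BTU
Q = 1210 × (64.4 − 17.2) / 30.48 = 1874 BTU/h
E = 1874 × 583 = 1092000 BTU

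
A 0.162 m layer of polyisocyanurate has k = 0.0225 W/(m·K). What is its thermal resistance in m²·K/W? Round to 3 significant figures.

R = L/k = 0.162/0.0225 = 7.2 m²·K/W

7.20 m²·K/W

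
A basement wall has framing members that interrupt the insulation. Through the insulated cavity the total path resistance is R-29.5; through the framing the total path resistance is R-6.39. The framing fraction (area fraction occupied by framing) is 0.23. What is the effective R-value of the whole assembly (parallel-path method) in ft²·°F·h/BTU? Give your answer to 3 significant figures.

U_eff = 0.77/29.5 + 0.23/6.39 = 0.0261 + 0.03599 = 0.0621
R_eff = 1/U_eff = 16.1 ft²·°F·h/BTU

16.1 ft²·°F·h/BTU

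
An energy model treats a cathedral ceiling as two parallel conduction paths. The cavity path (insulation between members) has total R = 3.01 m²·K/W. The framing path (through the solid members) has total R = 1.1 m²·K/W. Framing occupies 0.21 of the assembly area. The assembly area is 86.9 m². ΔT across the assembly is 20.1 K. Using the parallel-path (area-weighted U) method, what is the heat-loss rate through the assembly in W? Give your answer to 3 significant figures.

792 W

U_eff = 0.79/3.01 + 0.21/1.1 = 0.2625 + 0.1909 = 0.4534
R_eff = 1/U_eff = 2.206 m²·K/W
Q = 86.9 × 20.1 / 2.206 = 791.9 W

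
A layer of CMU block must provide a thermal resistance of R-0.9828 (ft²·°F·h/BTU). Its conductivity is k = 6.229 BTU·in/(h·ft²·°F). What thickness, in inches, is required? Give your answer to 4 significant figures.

L = R × k = 0.9828 × 6.229 = 6.1219 in

6.122 in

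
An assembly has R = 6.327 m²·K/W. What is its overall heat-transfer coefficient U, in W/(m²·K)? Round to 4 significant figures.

0.1581 W/(m²·K)

U = 1/R = 1/6.327 = 0.15805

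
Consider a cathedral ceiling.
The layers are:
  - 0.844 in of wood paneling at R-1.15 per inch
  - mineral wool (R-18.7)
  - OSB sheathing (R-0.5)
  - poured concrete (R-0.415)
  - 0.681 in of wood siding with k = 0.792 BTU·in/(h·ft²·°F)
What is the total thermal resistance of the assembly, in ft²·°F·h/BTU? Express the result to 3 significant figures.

0.844 × 1.15 = 0.9706
0.681/0.792 = 0.8598
R_total = 0.9706 + 18.7 + 0.5 + 0.415 + 0.8598 = 21.45 ft²·°F·h/BTU

21.4 ft²·°F·h/BTU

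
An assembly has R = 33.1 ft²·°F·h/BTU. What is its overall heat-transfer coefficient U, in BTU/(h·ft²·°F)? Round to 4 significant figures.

0.03021 BTU/(h·ft²·°F)

U = 1/R = 1/33.1 = 0.030211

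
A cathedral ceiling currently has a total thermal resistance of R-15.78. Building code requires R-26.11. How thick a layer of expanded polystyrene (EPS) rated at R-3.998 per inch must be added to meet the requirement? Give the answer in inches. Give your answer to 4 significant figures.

ΔR = 26.11 − 15.78 = 10.33 ft²·°F·h/BTU
L = ΔR / (R/in) = 10.33/3.998 = 2.5838 in

2.584 in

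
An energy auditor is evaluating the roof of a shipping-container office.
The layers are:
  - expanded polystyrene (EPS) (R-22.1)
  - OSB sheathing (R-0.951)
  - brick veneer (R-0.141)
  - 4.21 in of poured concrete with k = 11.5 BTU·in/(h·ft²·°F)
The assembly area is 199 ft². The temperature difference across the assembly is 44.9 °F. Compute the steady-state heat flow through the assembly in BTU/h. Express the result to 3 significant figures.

379 BTU/h

4.21/11.5 = 0.3661
R_total = 22.1 + 0.951 + 0.141 + 0.3661 = 23.56 ft²·°F·h/BTU
Q = A·ΔT/R = 199 × 44.9 / 23.56 = 379.3 BTU/h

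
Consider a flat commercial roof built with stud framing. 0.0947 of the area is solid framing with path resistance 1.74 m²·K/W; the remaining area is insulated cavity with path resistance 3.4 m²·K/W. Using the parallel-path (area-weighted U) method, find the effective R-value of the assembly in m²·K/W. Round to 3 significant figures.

U_eff = 0.9053/3.4 + 0.0947/1.74 = 0.2663 + 0.05443 = 0.3207
R_eff = 1/U_eff = 3.118 m²·K/W

3.12 m²·K/W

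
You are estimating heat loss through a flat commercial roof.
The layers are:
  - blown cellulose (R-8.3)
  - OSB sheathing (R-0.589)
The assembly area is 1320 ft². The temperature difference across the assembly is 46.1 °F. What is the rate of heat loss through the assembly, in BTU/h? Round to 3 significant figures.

R_total = 8.3 + 0.589 = 8.889 ft²·°F·h/BTU
Q = A·ΔT/R = 1320 × 46.1 / 8.889 = 6846 BTU/h

6850 BTU/h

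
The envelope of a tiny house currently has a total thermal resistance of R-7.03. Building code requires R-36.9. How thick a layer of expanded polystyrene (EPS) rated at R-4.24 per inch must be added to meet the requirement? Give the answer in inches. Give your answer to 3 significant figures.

7.04 in

ΔR = 36.9 − 7.03 = 29.87 ft²·°F·h/BTU
L = ΔR / (R/in) = 29.87/4.24 = 7.045 in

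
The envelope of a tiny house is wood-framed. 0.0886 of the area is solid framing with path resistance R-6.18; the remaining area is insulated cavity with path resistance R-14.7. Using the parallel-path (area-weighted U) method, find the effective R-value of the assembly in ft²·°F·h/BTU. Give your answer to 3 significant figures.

13.1 ft²·°F·h/BTU

U_eff = 0.9114/14.7 + 0.0886/6.18 = 0.062 + 0.01434 = 0.07634
R_eff = 1/U_eff = 13.1 ft²·°F·h/BTU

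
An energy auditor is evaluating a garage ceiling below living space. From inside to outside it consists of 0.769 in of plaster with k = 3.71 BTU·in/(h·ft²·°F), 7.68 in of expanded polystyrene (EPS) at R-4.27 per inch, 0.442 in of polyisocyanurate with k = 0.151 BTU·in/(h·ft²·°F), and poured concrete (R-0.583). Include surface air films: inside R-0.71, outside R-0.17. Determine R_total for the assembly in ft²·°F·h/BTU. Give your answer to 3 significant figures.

0.769/3.71 = 0.2073
7.68 × 4.27 = 32.79
0.442/0.151 = 2.927
R_total = 0.71 + 0.2073 + 32.79 + 2.927 + 0.583 + 0.17 = 37.39 ft²·°F·h/BTU

37.4 ft²·°F·h/BTU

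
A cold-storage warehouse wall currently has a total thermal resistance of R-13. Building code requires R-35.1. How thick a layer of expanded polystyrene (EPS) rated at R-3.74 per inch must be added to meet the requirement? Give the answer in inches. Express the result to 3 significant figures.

ΔR = 35.1 − 13 = 22.1 ft²·°F·h/BTU
L = ΔR / (R/in) = 22.1/3.74 = 5.909 in

5.91 in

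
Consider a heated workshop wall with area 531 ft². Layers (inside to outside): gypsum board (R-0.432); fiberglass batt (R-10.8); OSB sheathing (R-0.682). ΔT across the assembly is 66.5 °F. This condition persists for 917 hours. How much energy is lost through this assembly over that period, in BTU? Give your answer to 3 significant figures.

2720000 BTU

R_total = 0.432 + 10.8 + 0.682 = 11.91 ft²·°F·h/BTU
Q = 531 × 66.5 / 11.91 = 2964 BTU/h
E = 2964 × 917 = 2718000 BTU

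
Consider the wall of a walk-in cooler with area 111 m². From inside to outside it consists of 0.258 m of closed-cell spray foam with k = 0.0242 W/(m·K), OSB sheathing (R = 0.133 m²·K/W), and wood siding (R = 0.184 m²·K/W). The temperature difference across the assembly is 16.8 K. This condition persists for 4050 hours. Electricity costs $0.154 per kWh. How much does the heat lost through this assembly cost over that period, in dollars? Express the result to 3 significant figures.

106 dollars

0.258/0.0242 = 10.66
R_total = 10.66 + 0.133 + 0.184 = 10.98 m²·K/W
Q = 111 × 16.8 / 10.98 = 169.9 W
E = 169.9 W × 4050 h / 1000 = 688 kWh
Cost = 688 × 0.154 = $105.9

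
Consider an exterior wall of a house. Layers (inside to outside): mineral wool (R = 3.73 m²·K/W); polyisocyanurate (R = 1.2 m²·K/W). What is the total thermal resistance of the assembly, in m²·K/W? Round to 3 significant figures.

R_total = 3.73 + 1.2 = 4.93 m²·K/W

4.93 m²·K/W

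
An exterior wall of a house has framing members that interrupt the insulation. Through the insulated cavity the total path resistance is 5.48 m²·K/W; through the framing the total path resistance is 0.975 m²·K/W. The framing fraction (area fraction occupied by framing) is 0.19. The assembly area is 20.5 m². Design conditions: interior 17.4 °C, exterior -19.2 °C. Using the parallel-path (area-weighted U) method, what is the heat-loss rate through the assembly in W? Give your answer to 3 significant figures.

257 W

U_eff = 0.81/5.48 + 0.19/0.975 = 0.1478 + 0.1949 = 0.3427
R_eff = 1/U_eff = 2.918 m²·K/W
Q = 20.5 × (17.4 − (-19.2)) / 2.918 = 257.1 W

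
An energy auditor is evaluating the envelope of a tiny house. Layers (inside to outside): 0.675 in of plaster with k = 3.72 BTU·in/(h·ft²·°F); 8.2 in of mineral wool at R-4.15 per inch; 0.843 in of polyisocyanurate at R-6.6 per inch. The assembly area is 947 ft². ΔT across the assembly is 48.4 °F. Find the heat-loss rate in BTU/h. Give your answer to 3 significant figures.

0.675/3.72 = 0.1815
8.2 × 4.15 = 34.03
0.843 × 6.6 = 5.564
R_total = 0.1815 + 34.03 + 5.564 = 39.78 ft²·°F·h/BTU
Q = A·ΔT/R = 947 × 48.4 / 39.78 = 1152 BTU/h

1150 BTU/h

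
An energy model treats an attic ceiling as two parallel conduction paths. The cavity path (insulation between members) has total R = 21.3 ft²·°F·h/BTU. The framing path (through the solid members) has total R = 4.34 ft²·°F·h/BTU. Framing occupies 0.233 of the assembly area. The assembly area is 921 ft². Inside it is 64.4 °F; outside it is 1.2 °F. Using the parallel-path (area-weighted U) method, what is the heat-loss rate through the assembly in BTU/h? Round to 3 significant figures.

U_eff = 0.767/21.3 + 0.233/4.34 = 0.03601 + 0.05369 = 0.0897
R_eff = 1/U_eff = 11.15 ft²·°F·h/BTU
Q = 921 × (64.4 − 1.2) / 11.15 = 5221 BTU/h

5220 BTU/h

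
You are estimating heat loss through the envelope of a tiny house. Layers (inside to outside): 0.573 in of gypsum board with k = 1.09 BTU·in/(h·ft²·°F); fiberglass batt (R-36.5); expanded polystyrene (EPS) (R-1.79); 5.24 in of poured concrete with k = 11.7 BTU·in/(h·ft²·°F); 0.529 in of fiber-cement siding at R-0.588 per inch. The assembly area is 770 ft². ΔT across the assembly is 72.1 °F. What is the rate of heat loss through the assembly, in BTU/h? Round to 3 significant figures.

1400 BTU/h

0.573/1.09 = 0.5257
5.24/11.7 = 0.4479
0.529 × 0.588 = 0.3111
R_total = 0.5257 + 36.5 + 1.79 + 0.4479 + 0.3111 = 39.57 ft²·°F·h/BTU
Q = A·ΔT/R = 770 × 72.1 / 39.57 = 1403 BTU/h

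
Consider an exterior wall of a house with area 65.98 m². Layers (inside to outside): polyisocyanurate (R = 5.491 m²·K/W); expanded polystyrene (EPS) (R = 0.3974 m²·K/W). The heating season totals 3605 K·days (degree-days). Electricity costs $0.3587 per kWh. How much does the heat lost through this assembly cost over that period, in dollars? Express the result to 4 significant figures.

347.7 dollars

R_total = 5.491 + 0.3974 = 5.8884 m²·K/W
E = A × HDD × 24 / R / 1000 = 65.98 × 3605 × 24 / 5.8884 / 1000 = 969.46 kWh
Cost = 969.46 × 0.3587 = $347.75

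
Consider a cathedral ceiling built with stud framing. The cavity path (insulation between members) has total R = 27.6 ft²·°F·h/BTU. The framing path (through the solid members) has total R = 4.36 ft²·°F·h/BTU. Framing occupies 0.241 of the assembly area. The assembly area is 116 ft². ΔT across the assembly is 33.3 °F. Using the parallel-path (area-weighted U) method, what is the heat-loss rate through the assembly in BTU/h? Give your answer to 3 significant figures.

U_eff = 0.759/27.6 + 0.241/4.36 = 0.0275 + 0.05528 = 0.08278
R_eff = 1/U_eff = 12.08 ft²·°F·h/BTU
Q = 116 × 33.3 / 12.08 = 319.7 BTU/h

320 BTU/h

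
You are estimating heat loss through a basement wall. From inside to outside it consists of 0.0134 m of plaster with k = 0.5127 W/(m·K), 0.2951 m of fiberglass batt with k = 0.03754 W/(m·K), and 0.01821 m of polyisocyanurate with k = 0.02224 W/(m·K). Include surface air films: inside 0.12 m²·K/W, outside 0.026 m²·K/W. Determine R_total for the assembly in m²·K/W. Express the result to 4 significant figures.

0.0134/0.5127 = 0.026136
0.2951/0.03754 = 7.8609
0.01821/0.02224 = 0.81879
R_total = 0.12 + 0.026136 + 7.8609 + 0.81879 + 0.026 = 8.8519 m²·K/W

8.852 m²·K/W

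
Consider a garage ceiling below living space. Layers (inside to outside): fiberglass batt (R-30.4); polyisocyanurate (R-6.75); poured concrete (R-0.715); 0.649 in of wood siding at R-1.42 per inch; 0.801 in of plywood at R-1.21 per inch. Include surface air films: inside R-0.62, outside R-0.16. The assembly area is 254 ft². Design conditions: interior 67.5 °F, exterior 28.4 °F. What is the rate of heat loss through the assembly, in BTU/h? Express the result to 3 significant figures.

245 BTU/h

0.649 × 1.42 = 0.9216
0.801 × 1.21 = 0.9692
R_total = 0.62 + 30.4 + 6.75 + 0.715 + 0.9216 + 0.9692 + 0.16 = 40.54 ft²·°F·h/BTU
Q = A·ΔT/R = 254 × (67.5 − 28.4) / 40.54 = 245 BTU/h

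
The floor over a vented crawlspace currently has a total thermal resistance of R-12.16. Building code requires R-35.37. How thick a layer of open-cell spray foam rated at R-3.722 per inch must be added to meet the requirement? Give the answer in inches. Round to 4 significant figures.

6.236 in

ΔR = 35.37 − 12.16 = 23.21 ft²·°F·h/BTU
L = ΔR / (R/in) = 23.21/3.722 = 6.2359 in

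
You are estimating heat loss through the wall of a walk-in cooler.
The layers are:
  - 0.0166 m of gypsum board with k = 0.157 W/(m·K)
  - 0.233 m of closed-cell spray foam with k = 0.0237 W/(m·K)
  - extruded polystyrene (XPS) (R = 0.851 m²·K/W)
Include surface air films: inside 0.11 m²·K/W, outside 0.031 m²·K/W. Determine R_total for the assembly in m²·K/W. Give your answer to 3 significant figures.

0.0166/0.157 = 0.1057
0.233/0.0237 = 9.831
R_total = 0.11 + 0.1057 + 9.831 + 0.851 + 0.031 = 10.93 m²·K/W

10.9 m²·K/W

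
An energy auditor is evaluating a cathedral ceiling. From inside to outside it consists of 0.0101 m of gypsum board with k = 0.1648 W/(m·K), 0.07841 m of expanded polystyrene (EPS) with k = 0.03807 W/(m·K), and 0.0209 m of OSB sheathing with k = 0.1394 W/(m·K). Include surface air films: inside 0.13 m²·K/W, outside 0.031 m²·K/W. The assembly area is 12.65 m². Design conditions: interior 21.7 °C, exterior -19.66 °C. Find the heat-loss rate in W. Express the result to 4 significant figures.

215.1 W

0.0101/0.1648 = 0.061286
0.07841/0.03807 = 2.0596
0.0209/0.1394 = 0.14993
R_total = 0.13 + 0.061286 + 2.0596 + 0.14993 + 0.031 = 2.4318 m²·K/W
Q = A·ΔT/R = 12.65 × (21.7 − (-19.66)) / 2.4318 = 215.15 W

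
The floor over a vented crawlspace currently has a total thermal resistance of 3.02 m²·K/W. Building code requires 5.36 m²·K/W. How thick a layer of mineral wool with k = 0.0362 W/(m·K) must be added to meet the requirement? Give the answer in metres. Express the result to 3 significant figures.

0.0847 m

ΔR = 5.36 − 3.02 = 2.34 m²·K/W
L = ΔR × k = 2.34 × 0.0362 = 0.08471 m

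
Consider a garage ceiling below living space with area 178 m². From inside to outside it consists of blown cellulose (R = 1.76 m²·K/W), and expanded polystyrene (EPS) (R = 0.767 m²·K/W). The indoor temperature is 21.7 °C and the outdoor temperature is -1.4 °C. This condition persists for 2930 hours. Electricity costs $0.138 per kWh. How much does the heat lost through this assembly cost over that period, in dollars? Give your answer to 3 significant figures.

R_total = 1.76 + 0.767 = 2.527 m²·K/W
Q = 178 × (21.7 − (-1.4)) / 2.527 = 1627 W
E = 1627 W × 2930 h / 1000 = 4768 kWh
Cost = 4768 × 0.138 = $657.9

658 dollars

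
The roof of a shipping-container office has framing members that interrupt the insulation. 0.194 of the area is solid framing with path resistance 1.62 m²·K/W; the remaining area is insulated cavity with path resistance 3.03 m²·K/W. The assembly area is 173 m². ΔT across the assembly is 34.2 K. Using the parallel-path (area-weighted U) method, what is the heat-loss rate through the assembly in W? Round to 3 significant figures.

2280 W

U_eff = 0.806/3.03 + 0.194/1.62 = 0.266 + 0.1198 = 0.3858
R_eff = 1/U_eff = 2.592 m²·K/W
Q = 173 × 34.2 / 2.592 = 2282 W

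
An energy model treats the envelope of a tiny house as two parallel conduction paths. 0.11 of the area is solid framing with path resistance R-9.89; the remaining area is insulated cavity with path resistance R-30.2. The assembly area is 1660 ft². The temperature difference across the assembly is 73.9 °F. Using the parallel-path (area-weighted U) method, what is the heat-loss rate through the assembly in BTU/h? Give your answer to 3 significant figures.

4980 BTU/h

U_eff = 0.89/30.2 + 0.11/9.89 = 0.02947 + 0.01112 = 0.04059
R_eff = 1/U_eff = 24.64 ft²·°F·h/BTU
Q = 1660 × 73.9 / 24.64 = 4980 BTU/h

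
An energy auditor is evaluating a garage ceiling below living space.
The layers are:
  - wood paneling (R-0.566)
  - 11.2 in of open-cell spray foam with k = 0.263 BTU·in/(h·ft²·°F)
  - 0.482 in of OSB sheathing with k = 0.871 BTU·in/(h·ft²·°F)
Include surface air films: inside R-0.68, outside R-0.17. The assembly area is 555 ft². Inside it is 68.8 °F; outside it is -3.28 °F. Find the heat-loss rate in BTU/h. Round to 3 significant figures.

11.2/0.263 = 42.59
0.482/0.871 = 0.5534
R_total = 0.68 + 0.566 + 42.59 + 0.5534 + 0.17 = 44.55 ft²·°F·h/BTU
Q = A·ΔT/R = 555 × (68.8 − (-3.28)) / 44.55 = 897.9 BTU/h

898 BTU/h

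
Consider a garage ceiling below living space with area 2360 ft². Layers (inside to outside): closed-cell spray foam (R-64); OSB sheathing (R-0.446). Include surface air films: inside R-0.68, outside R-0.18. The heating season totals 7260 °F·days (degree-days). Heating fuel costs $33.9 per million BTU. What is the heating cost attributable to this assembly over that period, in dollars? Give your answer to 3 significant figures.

R_total = 0.68 + 64 + 0.446 + 0.18 = 65.31 ft²·°F·h/BTU
E = A × HDD × 24 / R = 2360 × 7260 × 24 / 65.31 = 6297000 BTU
Cost = 6297000/10⁶ × 33.9 = $213.5

213 dollars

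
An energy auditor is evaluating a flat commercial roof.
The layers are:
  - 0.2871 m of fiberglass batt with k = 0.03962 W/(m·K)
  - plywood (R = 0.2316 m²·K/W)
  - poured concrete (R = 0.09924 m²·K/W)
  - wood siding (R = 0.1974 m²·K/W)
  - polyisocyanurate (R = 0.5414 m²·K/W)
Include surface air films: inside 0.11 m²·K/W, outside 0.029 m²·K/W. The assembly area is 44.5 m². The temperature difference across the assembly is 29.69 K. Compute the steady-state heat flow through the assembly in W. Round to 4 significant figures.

0.2871/0.03962 = 7.2463
R_total = 0.11 + 7.2463 + 0.2316 + 0.09924 + 0.1974 + 0.5414 + 0.029 = 8.455 m²·K/W
Q = A·ΔT/R = 44.5 × 29.69 / 8.455 = 156.26 W

156.3 W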